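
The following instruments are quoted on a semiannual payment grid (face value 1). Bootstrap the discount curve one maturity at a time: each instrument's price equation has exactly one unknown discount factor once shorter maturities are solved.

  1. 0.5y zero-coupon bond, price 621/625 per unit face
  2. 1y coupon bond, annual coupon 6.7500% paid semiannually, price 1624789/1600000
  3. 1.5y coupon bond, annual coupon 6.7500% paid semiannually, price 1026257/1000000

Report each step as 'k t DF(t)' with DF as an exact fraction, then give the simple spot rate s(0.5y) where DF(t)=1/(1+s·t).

step 1 [0.5y] zero: DF = P = 621/625 ≈ 0.993600
step 2 [1y] bond c/2=27/800: DF=(1624789/1600000 − 27/800·(0.993600))/(1+27/800) = 9499/10000 ≈ 0.949900
step 3 [1.5y] bond c/2=27/800: DF=(1026257/1000000 − 27/800·(0.993600+0.949900))/(1+27/800) = 9293/10000 ≈ 0.929300

1 1/2 621/625
2 1 9499/10000
3 3/2 9293/10000
s(0.5y) = (1/(621/625) − 1)/(1/2) = 8/621 ≈ 1.2882%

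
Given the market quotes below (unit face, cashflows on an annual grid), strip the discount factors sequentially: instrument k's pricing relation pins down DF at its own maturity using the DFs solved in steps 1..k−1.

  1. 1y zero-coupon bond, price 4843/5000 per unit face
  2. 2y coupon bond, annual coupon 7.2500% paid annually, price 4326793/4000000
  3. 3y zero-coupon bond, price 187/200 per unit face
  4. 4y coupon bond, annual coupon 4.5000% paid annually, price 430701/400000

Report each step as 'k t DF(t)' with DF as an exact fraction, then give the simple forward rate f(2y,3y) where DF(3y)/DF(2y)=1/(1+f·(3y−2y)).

1 1 4843/5000
2 2 9431/10000
3 3 187/200
4 4 4539/5000
f(2y,3y) = ((9431/10000)/(187/200) − 1)/(1) = 81/9350 ≈ 0.8663%

step 1 [1y] zero: DF = P = 4843/5000 ≈ 0.968600
step 2 [2y] bond c/1=29/400: DF=(4326793/4000000 − 29/400·(0.968600))/(1+29/400) = 9431/10000 ≈ 0.943100
step 3 [3y] zero: DF = P = 187/200 ≈ 0.935000
step 4 [4y] bond c/1=9/200: DF=(430701/400000 − 9/200·(0.968600+0.943100+0.935000))/(1+9/200) = 4539/5000 ≈ 0.907800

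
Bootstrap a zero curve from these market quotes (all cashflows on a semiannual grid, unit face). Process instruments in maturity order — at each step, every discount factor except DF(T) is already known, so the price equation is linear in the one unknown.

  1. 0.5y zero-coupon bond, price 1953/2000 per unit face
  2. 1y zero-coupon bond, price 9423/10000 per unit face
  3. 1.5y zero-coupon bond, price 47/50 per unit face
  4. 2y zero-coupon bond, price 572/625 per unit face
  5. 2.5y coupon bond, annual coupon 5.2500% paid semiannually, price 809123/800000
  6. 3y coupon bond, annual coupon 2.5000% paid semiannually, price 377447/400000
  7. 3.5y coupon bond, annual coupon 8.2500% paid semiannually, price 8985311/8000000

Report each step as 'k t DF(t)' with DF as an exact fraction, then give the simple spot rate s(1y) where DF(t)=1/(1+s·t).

1 1/2 1953/2000
2 1 9423/10000
3 3/2 47/50
4 2 572/625
5 5/2 889/1000
6 3 1093/1250
7 7/2 8593/10000
s(1y) = (1/(9423/10000) − 1)/(1) = 577/9423 ≈ 6.1233%

step 1 [0.5y] zero: DF = P = 1953/2000 ≈ 0.976500
step 2 [1y] zero: DF = P = 9423/10000 ≈ 0.942300
step 3 [1.5y] zero: DF = P = 47/50 ≈ 0.940000
step 4 [2y] zero: DF = P = 572/625 ≈ 0.915200
step 5 [2.5y] bond c/2=21/800: DF=(809123/800000 − 21/800·(0.976500+0.942300+0.940000+0.915200))/(1+21/800) = 889/1000 ≈ 0.889000
step 6 [3y] bond c/2=1/80: DF=(377447/400000 − 1/80·(0.976500+0.942300+0.940000+0.915200+0.889000))/(1+1/80) = 1093/1250 ≈ 0.874400
step 7 [3.5y] bond c/2=33/800: DF=(8985311/8000000 − 33/800·(0.976500+0.942300+0.940000+0.915200+0.889000+0.874400))/(1+33/800) = 8593/10000 ≈ 0.859300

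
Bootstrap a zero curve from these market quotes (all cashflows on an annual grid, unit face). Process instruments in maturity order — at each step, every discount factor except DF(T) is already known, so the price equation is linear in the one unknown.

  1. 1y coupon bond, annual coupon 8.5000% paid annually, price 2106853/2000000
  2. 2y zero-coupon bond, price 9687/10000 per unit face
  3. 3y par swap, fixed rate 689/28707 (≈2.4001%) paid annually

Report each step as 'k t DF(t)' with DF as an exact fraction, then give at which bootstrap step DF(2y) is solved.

step 1 [1y] bond c/1=17/200: DF=(2106853/2000000 − 17/200·(0))/(1+17/200) = 9709/10000 ≈ 0.970900
step 2 [2y] zero: DF = P = 9687/10000 ≈ 0.968700
step 3 [3y] swap r/1=689/28707: DF=(1 − 689/28707·(0.970900+0.968700))/(1+689/28707) = 9311/10000 ≈ 0.931100

1 1 9709/10000
2 2 9687/10000
3 3 9311/10000
DF(2y) is solved at step 2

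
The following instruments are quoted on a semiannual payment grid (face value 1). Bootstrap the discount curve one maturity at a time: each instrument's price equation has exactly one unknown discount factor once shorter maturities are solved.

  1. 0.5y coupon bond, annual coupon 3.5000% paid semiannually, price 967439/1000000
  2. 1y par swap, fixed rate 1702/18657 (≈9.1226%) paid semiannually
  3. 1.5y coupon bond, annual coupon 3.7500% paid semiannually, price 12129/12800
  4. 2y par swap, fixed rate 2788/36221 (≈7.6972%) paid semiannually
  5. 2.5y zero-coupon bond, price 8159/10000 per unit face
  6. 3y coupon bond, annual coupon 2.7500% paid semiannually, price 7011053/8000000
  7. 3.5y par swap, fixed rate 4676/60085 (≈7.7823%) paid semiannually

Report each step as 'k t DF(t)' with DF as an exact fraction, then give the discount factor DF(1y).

step 1 [0.5y] bond c/2=7/400: DF=(967439/1000000 − 7/400·(0))/(1+7/400) = 2377/2500 ≈ 0.950800
step 2 [1y] swap r/2=851/18657: DF=(1 − 851/18657·(0.950800))/(1+851/18657) = 9149/10000 ≈ 0.914900
step 3 [1.5y] bond c/2=3/160: DF=(12129/12800 − 3/160·(0.950800+0.914900))/(1+3/160) = 4479/5000 ≈ 0.895800
step 4 [2y] swap r/2=1394/36221: DF=(1 − 1394/36221·(0.950800+0.914900+0.895800))/(1+1394/36221) = 4303/5000 ≈ 0.860600
step 5 [2.5y] zero: DF = P = 8159/10000 ≈ 0.815900
step 6 [3y] bond c/2=11/800: DF=(7011053/8000000 − 11/800·(0.950800+0.914900+0.895800+0.860600+0.815900))/(1+11/800) = 8043/10000 ≈ 0.804300
step 7 [3.5y] swap r/2=2338/60085: DF=(1 − 2338/60085·(0.950800+0.914900+0.895800+0.860600+0.815900+0.804300))/(1+2338/60085) = 3831/5000 ≈ 0.766200

1 1/2 2377/2500
2 1 9149/10000
3 3/2 4479/5000
4 2 4303/5000
5 5/2 8159/10000
6 3 8043/10000
7 7/2 3831/5000
DF(1y) = 9149/10000 ≈ 0.914900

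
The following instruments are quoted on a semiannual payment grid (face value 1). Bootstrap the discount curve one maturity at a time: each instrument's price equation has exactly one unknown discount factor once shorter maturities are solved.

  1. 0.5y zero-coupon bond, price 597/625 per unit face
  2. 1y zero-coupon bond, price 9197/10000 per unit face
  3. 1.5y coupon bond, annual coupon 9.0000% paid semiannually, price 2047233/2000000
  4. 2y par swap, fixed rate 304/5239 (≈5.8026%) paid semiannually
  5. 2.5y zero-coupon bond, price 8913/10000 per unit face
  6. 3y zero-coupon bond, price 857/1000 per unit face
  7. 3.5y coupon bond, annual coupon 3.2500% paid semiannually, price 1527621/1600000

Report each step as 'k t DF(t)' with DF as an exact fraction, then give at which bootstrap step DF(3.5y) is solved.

step 1 [0.5y] zero: DF = P = 597/625 ≈ 0.955200
step 2 [1y] zero: DF = P = 9197/10000 ≈ 0.919700
step 3 [1.5y] bond c/2=9/200: DF=(2047233/2000000 − 9/200·(0.955200+0.919700))/(1+9/200) = 2247/2500 ≈ 0.898800
step 4 [2y] swap r/2=152/5239: DF=(1 − 152/5239·(0.955200+0.919700+0.898800))/(1+152/5239) = 1117/1250 ≈ 0.893600
step 5 [2.5y] zero: DF = P = 8913/10000 ≈ 0.891300
step 6 [3y] zero: DF = P = 857/1000 ≈ 0.857000
step 7 [3.5y] bond c/2=13/800: DF=(1527621/1600000 − 13/800·(0.955200+0.919700+0.898800+0.893600+0.891300+0.857000))/(1+13/800) = 8529/10000 ≈ 0.852900

1 1/2 597/625
2 1 9197/10000
3 3/2 2247/2500
4 2 1117/1250
5 5/2 8913/10000
6 3 857/1000
7 7/2 8529/10000
DF(3.5y) is solved at step 7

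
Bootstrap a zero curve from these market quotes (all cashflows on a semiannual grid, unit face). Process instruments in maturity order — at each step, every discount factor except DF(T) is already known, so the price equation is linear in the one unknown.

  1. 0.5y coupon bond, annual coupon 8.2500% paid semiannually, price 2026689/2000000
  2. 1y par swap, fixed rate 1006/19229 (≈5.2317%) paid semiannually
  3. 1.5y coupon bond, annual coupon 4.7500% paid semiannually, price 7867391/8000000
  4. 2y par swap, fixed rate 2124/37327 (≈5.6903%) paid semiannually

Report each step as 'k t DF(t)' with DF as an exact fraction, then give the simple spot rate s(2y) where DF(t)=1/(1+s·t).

1 1/2 2433/2500
2 1 9497/10000
3 3/2 229/250
4 2 4469/5000
s(2y) = (1/(4469/5000) − 1)/(2) = 531/8938 ≈ 5.9409%

step 1 [0.5y] bond c/2=33/800: DF=(2026689/2000000 − 33/800·(0))/(1+33/800) = 2433/2500 ≈ 0.973200
step 2 [1y] swap r/2=503/19229: DF=(1 − 503/19229·(0.973200))/(1+503/19229) = 9497/10000 ≈ 0.949700
step 3 [1.5y] bond c/2=19/800: DF=(7867391/8000000 − 19/800·(0.973200+0.949700))/(1+19/800) = 229/250 ≈ 0.916000
step 4 [2y] swap r/2=1062/37327: DF=(1 − 1062/37327·(0.973200+0.949700+0.916000))/(1+1062/37327) = 4469/5000 ≈ 0.893800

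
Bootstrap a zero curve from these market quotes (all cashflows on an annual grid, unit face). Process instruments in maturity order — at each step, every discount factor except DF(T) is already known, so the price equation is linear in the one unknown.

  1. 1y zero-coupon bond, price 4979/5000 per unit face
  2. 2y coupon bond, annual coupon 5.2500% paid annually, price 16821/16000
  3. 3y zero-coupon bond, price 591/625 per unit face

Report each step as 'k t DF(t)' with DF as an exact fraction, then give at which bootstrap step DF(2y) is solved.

1 1 4979/5000
2 2 2373/2500
3 3 591/625
DF(2y) is solved at step 2

step 1 [1y] zero: DF = P = 4979/5000 ≈ 0.995800
step 2 [2y] bond c/1=21/400: DF=(16821/16000 − 21/400·(0.995800))/(1+21/400) = 2373/2500 ≈ 0.949200
step 3 [3y] zero: DF = P = 591/625 ≈ 0.945600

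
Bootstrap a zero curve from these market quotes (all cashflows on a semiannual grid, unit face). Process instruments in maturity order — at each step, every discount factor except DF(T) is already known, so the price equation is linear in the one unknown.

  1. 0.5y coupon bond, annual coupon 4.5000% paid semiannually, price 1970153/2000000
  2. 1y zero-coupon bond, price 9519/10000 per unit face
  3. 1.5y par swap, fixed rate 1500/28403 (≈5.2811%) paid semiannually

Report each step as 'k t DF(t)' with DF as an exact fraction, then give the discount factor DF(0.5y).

1 1/2 4817/5000
2 1 9519/10000
3 3/2 37/40
DF(0.5y) = 4817/5000 ≈ 0.963400

step 1 [0.5y] bond c/2=9/400: DF=(1970153/2000000 − 9/400·(0))/(1+9/400) = 4817/5000 ≈ 0.963400
step 2 [1y] zero: DF = P = 9519/10000 ≈ 0.951900
step 3 [1.5y] swap r/2=750/28403: DF=(1 − 750/28403·(0.963400+0.951900))/(1+750/28403) = 37/40 ≈ 0.925000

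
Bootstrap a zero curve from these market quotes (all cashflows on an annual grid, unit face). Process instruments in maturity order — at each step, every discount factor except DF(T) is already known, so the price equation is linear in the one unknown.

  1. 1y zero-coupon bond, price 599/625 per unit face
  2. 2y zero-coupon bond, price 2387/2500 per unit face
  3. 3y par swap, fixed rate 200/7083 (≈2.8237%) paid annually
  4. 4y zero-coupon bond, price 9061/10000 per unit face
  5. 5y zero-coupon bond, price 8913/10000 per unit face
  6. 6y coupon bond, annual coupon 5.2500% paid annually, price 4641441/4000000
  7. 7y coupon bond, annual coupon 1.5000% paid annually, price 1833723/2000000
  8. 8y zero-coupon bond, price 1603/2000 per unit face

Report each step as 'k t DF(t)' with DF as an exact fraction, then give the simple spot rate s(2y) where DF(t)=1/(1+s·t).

step 1 [1y] zero: DF = P = 599/625 ≈ 0.958400
step 2 [2y] zero: DF = P = 2387/2500 ≈ 0.954800
step 3 [3y] swap r/1=200/7083: DF=(1 − 200/7083·(0.958400+0.954800))/(1+200/7083) = 23/25 ≈ 0.920000
step 4 [4y] zero: DF = P = 9061/10000 ≈ 0.906100
step 5 [5y] zero: DF = P = 8913/10000 ≈ 0.891300
step 6 [6y] bond c/1=21/400: DF=(4641441/4000000 − 21/400·(0.958400+0.954800+0.920000+0.906100+0.891300))/(1+21/400) = 1743/2000 ≈ 0.871500
step 7 [7y] bond c/1=3/200: DF=(1833723/2000000 − 3/200·(0.958400+0.954800+0.920000+0.906100+0.891300+0.871500))/(1+3/200) = 411/500 ≈ 0.822000
step 8 [8y] zero: DF = P = 1603/2000 ≈ 0.801500

1 1 599/625
2 2 2387/2500
3 3 23/25
4 4 9061/10000
5 5 8913/10000
6 6 1743/2000
7 7 411/500
8 8 1603/2000
s(2y) = (1/(2387/2500) − 1)/(2) = 113/4774 ≈ 2.3670%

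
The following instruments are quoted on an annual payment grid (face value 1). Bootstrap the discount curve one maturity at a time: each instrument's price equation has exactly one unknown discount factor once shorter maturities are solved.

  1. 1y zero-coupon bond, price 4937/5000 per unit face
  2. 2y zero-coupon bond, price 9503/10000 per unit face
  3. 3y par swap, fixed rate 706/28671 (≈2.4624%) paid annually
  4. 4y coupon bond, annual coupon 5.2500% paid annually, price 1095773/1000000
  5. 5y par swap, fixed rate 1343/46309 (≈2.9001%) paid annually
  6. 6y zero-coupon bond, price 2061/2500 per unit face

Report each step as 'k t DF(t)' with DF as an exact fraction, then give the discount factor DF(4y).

1 1 4937/5000
2 2 9503/10000
3 3 4647/5000
4 4 8981/10000
5 5 8657/10000
6 6 2061/2500
DF(4y) = 8981/10000 ≈ 0.898100

step 1 [1y] zero: DF = P = 4937/5000 ≈ 0.987400
step 2 [2y] zero: DF = P = 9503/10000 ≈ 0.950300
step 3 [3y] swap r/1=706/28671: DF=(1 − 706/28671·(0.987400+0.950300))/(1+706/28671) = 4647/5000 ≈ 0.929400
step 4 [4y] bond c/1=21/400: DF=(1095773/1000000 − 21/400·(0.987400+0.950300+0.929400))/(1+21/400) = 8981/10000 ≈ 0.898100
step 5 [5y] swap r/1=1343/46309: DF=(1 − 1343/46309·(0.987400+0.950300+0.929400+0.898100))/(1+1343/46309) = 8657/10000 ≈ 0.865700
step 6 [6y] zero: DF = P = 2061/2500 ≈ 0.824400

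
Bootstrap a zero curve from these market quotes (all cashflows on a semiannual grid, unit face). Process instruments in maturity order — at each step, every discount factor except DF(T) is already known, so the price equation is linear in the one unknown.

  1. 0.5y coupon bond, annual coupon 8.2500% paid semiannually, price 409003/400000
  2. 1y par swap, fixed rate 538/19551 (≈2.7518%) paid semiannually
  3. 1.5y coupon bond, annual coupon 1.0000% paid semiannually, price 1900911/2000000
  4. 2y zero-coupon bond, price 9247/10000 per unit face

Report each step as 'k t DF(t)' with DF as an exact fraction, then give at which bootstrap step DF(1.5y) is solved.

1 1/2 491/500
2 1 9731/10000
3 3/2 117/125
4 2 9247/10000
DF(1.5y) is solved at step 3

step 1 [0.5y] bond c/2=33/800: DF=(409003/400000 − 33/800·(0))/(1+33/800) = 491/500 ≈ 0.982000
step 2 [1y] swap r/2=269/19551: DF=(1 − 269/19551·(0.982000))/(1+269/19551) = 9731/10000 ≈ 0.973100
step 3 [1.5y] bond c/2=1/200: DF=(1900911/2000000 − 1/200·(0.982000+0.973100))/(1+1/200) = 117/125 ≈ 0.936000
step 4 [2y] zero: DF = P = 9247/10000 ≈ 0.924700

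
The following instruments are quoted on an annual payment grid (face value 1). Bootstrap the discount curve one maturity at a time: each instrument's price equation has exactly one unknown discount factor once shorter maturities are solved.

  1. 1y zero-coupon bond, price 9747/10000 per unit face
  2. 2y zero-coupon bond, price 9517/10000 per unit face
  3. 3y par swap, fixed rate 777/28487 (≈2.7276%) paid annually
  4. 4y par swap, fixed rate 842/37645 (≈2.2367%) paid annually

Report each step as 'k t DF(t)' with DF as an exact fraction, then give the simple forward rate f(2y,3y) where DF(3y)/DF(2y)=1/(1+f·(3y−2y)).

step 1 [1y] zero: DF = P = 9747/10000 ≈ 0.974700
step 2 [2y] zero: DF = P = 9517/10000 ≈ 0.951700
step 3 [3y] swap r/1=777/28487: DF=(1 − 777/28487·(0.974700+0.951700))/(1+777/28487) = 9223/10000 ≈ 0.922300
step 4 [4y] swap r/1=842/37645: DF=(1 − 842/37645·(0.974700+0.951700+0.922300))/(1+842/37645) = 4579/5000 ≈ 0.915800

1 1 9747/10000
2 2 9517/10000
3 3 9223/10000
4 4 4579/5000
f(2y,3y) = ((9517/10000)/(9223/10000) − 1)/(1) = 294/9223 ≈ 3.1877%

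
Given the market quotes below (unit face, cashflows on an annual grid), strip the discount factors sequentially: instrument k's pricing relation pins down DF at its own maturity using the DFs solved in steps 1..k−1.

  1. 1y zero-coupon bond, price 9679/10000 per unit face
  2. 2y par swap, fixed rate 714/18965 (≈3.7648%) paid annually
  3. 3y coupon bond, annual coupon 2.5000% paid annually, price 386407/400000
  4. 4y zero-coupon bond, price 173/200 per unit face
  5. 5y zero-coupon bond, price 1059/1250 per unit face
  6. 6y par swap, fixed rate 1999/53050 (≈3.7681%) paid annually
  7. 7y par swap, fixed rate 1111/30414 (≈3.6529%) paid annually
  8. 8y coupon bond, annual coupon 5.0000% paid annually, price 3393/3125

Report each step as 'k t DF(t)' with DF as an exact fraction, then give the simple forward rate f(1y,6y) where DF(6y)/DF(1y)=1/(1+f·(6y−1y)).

1 1 9679/10000
2 2 4643/5000
3 3 4481/5000
4 4 173/200
5 5 1059/1250
6 6 8001/10000
7 7 3889/5000
8 8 1861/2500
f(1y,6y) = ((9679/10000)/(8001/10000) − 1)/(5) = 1678/40005 ≈ 4.1945%

step 1 [1y] zero: DF = P = 9679/10000 ≈ 0.967900
step 2 [2y] swap r/1=714/18965: DF=(1 − 714/18965·(0.967900))/(1+714/18965) = 4643/5000 ≈ 0.928600
step 3 [3y] bond c/1=1/40: DF=(386407/400000 − 1/40·(0.967900+0.928600))/(1+1/40) = 4481/5000 ≈ 0.896200
step 4 [4y] zero: DF = P = 173/200 ≈ 0.865000
step 5 [5y] zero: DF = P = 1059/1250 ≈ 0.847200
step 6 [6y] swap r/1=1999/53050: DF=(1 − 1999/53050·(0.967900+0.928600+0.896200+0.865000+0.847200))/(1+1999/53050) = 8001/10000 ≈ 0.800100
step 7 [7y] swap r/1=1111/30414: DF=(1 − 1111/30414·(0.967900+0.928600+0.896200+0.865000+0.847200+0.800100))/(1+1111/30414) = 3889/5000 ≈ 0.777800
step 8 [8y] bond c/1=1/20: DF=(3393/3125 − 1/20·(0.967900+0.928600+0.896200+0.865000+0.847200+0.800100+0.777800))/(1+1/20) = 1861/2500 ≈ 0.744400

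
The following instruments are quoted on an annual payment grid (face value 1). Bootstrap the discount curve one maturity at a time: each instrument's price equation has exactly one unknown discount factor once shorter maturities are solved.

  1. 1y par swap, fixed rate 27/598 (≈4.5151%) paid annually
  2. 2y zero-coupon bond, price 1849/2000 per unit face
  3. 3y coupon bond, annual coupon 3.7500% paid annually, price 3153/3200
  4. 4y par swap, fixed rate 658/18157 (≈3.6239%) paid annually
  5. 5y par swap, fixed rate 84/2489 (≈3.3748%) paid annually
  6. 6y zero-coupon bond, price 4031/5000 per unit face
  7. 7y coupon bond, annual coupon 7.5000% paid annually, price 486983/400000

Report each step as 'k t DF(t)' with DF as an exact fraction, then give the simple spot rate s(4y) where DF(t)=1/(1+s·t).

1 1 598/625
2 2 1849/2000
3 3 8817/10000
4 4 2171/2500
5 5 1061/1250
6 6 4031/5000
7 7 7637/10000
s(4y) = (1/(2171/2500) − 1)/(4) = 329/8684 ≈ 3.7886%

step 1 [1y] swap r/1=27/598: DF=(1 − 27/598·(0))/(1+27/598) = 598/625 ≈ 0.956800
step 2 [2y] zero: DF = P = 1849/2000 ≈ 0.924500
step 3 [3y] bond c/1=3/80: DF=(3153/3200 − 3/80·(0.956800+0.924500))/(1+3/80) = 8817/10000 ≈ 0.881700
step 4 [4y] swap r/1=658/18157: DF=(1 − 658/18157·(0.956800+0.924500+0.881700))/(1+658/18157) = 2171/2500 ≈ 0.868400
step 5 [5y] swap r/1=84/2489: DF=(1 − 84/2489·(0.956800+0.924500+0.881700+0.868400))/(1+84/2489) = 1061/1250 ≈ 0.848800
step 6 [6y] zero: DF = P = 4031/5000 ≈ 0.806200
step 7 [7y] bond c/1=3/40: DF=(486983/400000 − 3/40·(0.956800+0.924500+0.881700+0.868400+0.848800+0.806200))/(1+3/40) = 7637/10000 ≈ 0.763700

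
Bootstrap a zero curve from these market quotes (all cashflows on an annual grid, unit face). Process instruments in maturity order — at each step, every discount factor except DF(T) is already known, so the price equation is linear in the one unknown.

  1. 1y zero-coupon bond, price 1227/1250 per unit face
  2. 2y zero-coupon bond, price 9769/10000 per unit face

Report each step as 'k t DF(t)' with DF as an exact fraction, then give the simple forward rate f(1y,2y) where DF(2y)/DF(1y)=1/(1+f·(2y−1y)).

step 1 [1y] zero: DF = P = 1227/1250 ≈ 0.981600
step 2 [2y] zero: DF = P = 9769/10000 ≈ 0.976900

1 1 1227/1250
2 2 9769/10000
f(1y,2y) = ((1227/1250)/(9769/10000) − 1)/(1) = 47/9769 ≈ 0.4811%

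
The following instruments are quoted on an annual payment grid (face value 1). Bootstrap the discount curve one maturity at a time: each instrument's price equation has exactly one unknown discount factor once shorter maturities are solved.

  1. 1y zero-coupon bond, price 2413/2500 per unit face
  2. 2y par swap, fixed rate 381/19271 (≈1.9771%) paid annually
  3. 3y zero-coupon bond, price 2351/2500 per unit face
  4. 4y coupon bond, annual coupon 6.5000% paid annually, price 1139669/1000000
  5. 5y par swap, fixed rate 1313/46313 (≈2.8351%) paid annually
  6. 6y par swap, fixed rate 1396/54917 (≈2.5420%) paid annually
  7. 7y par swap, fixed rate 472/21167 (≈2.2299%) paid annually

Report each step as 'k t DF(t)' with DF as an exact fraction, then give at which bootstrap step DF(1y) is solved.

step 1 [1y] zero: DF = P = 2413/2500 ≈ 0.965200
step 2 [2y] swap r/1=381/19271: DF=(1 − 381/19271·(0.965200))/(1+381/19271) = 9619/10000 ≈ 0.961900
step 3 [3y] zero: DF = P = 2351/2500 ≈ 0.940400
step 4 [4y] bond c/1=13/200: DF=(1139669/1000000 − 13/200·(0.965200+0.961900+0.940400))/(1+13/200) = 8951/10000 ≈ 0.895100
step 5 [5y] swap r/1=1313/46313: DF=(1 − 1313/46313·(0.965200+0.961900+0.940400+0.895100))/(1+1313/46313) = 8687/10000 ≈ 0.868700
step 6 [6y] swap r/1=1396/54917: DF=(1 − 1396/54917·(0.965200+0.961900+0.940400+0.895100+0.868700))/(1+1396/54917) = 2151/2500 ≈ 0.860400
step 7 [7y] swap r/1=472/21167: DF=(1 − 472/21167·(0.965200+0.961900+0.940400+0.895100+0.868700+0.860400))/(1+472/21167) = 1073/1250 ≈ 0.858400

1 1 2413/2500
2 2 9619/10000
3 3 2351/2500
4 4 8951/10000
5 5 8687/10000
6 6 2151/2500
7 7 1073/1250
DF(1y) is solved at step 1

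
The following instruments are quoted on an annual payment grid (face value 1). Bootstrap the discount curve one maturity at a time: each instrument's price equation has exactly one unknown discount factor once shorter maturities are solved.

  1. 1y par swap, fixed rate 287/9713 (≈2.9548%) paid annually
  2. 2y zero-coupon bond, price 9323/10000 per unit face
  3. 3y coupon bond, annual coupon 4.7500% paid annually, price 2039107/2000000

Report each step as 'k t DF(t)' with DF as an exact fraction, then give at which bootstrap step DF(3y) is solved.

1 1 9713/10000
2 2 9323/10000
3 3 887/1000
DF(3y) is solved at step 3

step 1 [1y] swap r/1=287/9713: DF=(1 − 287/9713·(0))/(1+287/9713) = 9713/10000 ≈ 0.971300
step 2 [2y] zero: DF = P = 9323/10000 ≈ 0.932300
step 3 [3y] bond c/1=19/400: DF=(2039107/2000000 − 19/400·(0.971300+0.932300))/(1+19/400) = 887/1000 ≈ 0.887000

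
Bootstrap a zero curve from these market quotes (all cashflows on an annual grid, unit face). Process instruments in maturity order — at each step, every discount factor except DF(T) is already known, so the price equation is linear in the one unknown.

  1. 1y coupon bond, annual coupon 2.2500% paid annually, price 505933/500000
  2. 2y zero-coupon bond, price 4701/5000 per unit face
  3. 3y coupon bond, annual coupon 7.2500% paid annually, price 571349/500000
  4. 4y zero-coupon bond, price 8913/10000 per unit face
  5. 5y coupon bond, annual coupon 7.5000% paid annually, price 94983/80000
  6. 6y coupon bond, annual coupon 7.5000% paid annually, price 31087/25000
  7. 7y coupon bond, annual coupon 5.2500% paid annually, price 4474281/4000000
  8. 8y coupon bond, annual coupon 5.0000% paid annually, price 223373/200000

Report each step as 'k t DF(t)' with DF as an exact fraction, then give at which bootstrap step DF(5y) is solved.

step 1 [1y] bond c/1=9/400: DF=(505933/500000 − 9/400·(0))/(1+9/400) = 1237/1250 ≈ 0.989600
step 2 [2y] zero: DF = P = 4701/5000 ≈ 0.940200
step 3 [3y] bond c/1=29/400: DF=(571349/500000 − 29/400·(0.989600+0.940200))/(1+29/400) = 187/200 ≈ 0.935000
step 4 [4y] zero: DF = P = 8913/10000 ≈ 0.891300
step 5 [5y] bond c/1=3/40: DF=(94983/80000 − 3/40·(0.989600+0.940200+0.935000+0.891300))/(1+3/40) = 1053/1250 ≈ 0.842400
step 6 [6y] bond c/1=3/40: DF=(31087/25000 − 3/40·(0.989600+0.940200+0.935000+0.891300+0.842400))/(1+3/40) = 8359/10000 ≈ 0.835900
step 7 [7y] bond c/1=21/400: DF=(4474281/4000000 − 21/400·(0.989600+0.940200+0.935000+0.891300+0.842400+0.835900))/(1+21/400) = 7917/10000 ≈ 0.791700
step 8 [8y] bond c/1=1/20: DF=(223373/200000 − 1/20·(0.989600+0.940200+0.935000+0.891300+0.842400+0.835900+0.791700))/(1+1/20) = 959/1250 ≈ 0.767200

1 1 1237/1250
2 2 4701/5000
3 3 187/200
4 4 8913/10000
5 5 1053/1250
6 6 8359/10000
7 7 7917/10000
8 8 959/1250
DF(5y) is solved at step 5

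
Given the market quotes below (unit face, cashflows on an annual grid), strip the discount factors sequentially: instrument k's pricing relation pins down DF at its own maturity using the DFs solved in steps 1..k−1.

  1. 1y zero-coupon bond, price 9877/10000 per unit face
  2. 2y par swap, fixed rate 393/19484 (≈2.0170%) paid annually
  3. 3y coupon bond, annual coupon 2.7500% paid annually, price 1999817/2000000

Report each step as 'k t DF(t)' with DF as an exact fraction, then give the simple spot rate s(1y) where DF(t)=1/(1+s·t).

step 1 [1y] zero: DF = P = 9877/10000 ≈ 0.987700
step 2 [2y] swap r/1=393/19484: DF=(1 − 393/19484·(0.987700))/(1+393/19484) = 9607/10000 ≈ 0.960700
step 3 [3y] bond c/1=11/400: DF=(1999817/2000000 − 11/400·(0.987700+0.960700))/(1+11/400) = 921/1000 ≈ 0.921000

1 1 9877/10000
2 2 9607/10000
3 3 921/1000
s(1y) = (1/(9877/10000) − 1)/(1) = 123/9877 ≈ 1.2453%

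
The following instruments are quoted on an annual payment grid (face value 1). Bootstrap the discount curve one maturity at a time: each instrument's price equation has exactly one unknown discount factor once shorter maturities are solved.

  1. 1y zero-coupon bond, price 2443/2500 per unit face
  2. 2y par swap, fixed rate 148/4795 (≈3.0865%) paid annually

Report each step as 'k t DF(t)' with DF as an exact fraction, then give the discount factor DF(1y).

step 1 [1y] zero: DF = P = 2443/2500 ≈ 0.977200
step 2 [2y] swap r/1=148/4795: DF=(1 − 148/4795·(0.977200))/(1+148/4795) = 588/625 ≈ 0.940800

1 1 2443/2500
2 2 588/625
DF(1y) = 2443/2500 ≈ 0.977200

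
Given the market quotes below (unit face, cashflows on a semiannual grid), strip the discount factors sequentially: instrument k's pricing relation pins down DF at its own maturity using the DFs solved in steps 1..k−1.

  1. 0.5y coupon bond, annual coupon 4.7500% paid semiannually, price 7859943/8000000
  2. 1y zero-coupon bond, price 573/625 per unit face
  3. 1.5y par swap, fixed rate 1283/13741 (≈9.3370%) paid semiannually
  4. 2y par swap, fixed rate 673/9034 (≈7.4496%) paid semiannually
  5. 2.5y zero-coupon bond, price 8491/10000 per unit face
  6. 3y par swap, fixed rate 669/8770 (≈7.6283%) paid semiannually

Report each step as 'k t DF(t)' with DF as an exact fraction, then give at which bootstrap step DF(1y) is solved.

step 1 [0.5y] bond c/2=19/800: DF=(7859943/8000000 − 19/800·(0))/(1+19/800) = 9597/10000 ≈ 0.959700
step 2 [1y] zero: DF = P = 573/625 ≈ 0.916800
step 3 [1.5y] swap r/2=1283/27482: DF=(1 − 1283/27482·(0.959700+0.916800))/(1+1283/27482) = 8717/10000 ≈ 0.871700
step 4 [2y] swap r/2=673/18068: DF=(1 − 673/18068·(0.959700+0.916800+0.871700))/(1+673/18068) = 4327/5000 ≈ 0.865400
step 5 [2.5y] zero: DF = P = 8491/10000 ≈ 0.849100
step 6 [3y] swap r/2=669/17540: DF=(1 − 669/17540·(0.959700+0.916800+0.871700+0.865400+0.849100))/(1+669/17540) = 7993/10000 ≈ 0.799300

1 1/2 9597/10000
2 1 573/625
3 3/2 8717/10000
4 2 4327/5000
5 5/2 8491/10000
6 3 7993/10000
DF(1y) is solved at step 2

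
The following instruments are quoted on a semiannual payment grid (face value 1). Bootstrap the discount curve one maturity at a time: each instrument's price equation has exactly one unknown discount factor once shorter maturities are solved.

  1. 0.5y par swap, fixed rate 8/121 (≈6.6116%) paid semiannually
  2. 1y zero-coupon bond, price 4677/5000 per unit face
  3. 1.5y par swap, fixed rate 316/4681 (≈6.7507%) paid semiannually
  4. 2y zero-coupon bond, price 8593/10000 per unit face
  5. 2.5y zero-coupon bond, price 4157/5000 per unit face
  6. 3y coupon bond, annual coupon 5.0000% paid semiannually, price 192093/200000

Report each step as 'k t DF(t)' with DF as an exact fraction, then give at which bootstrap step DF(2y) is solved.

step 1 [0.5y] swap r/2=4/121: DF=(1 − 4/121·(0))/(1+4/121) = 121/125 ≈ 0.968000
step 2 [1y] zero: DF = P = 4677/5000 ≈ 0.935400
step 3 [1.5y] swap r/2=158/4681: DF=(1 − 158/4681·(0.968000+0.935400))/(1+158/4681) = 2263/2500 ≈ 0.905200
step 4 [2y] zero: DF = P = 8593/10000 ≈ 0.859300
step 5 [2.5y] zero: DF = P = 4157/5000 ≈ 0.831400
step 6 [3y] bond c/2=1/40: DF=(192093/200000 − 1/40·(0.968000+0.935400+0.905200+0.859300+0.831400))/(1+1/40) = 8273/10000 ≈ 0.827300

1 1/2 121/125
2 1 4677/5000
3 3/2 2263/2500
4 2 8593/10000
5 5/2 4157/5000
6 3 8273/10000
DF(2y) is solved at step 4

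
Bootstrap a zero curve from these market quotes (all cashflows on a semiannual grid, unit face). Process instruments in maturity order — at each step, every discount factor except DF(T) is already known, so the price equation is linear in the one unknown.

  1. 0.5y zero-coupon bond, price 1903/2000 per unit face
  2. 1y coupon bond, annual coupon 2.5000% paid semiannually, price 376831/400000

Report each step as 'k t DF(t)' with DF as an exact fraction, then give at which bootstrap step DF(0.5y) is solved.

1 1/2 1903/2000
2 1 9187/10000
DF(0.5y) is solved at step 1

step 1 [0.5y] zero: DF = P = 1903/2000 ≈ 0.951500
step 2 [1y] bond c/2=1/80: DF=(376831/400000 − 1/80·(0.951500))/(1+1/80) = 9187/10000 ≈ 0.918700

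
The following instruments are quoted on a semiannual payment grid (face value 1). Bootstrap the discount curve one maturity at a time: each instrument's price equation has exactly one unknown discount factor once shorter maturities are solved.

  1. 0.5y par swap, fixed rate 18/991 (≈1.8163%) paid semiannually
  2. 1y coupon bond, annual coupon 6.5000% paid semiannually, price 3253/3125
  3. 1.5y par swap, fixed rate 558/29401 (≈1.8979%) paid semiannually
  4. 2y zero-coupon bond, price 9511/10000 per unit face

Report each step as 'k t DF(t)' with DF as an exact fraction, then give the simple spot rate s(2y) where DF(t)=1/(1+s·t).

step 1 [0.5y] swap r/2=9/991: DF=(1 − 9/991·(0))/(1+9/991) = 991/1000 ≈ 0.991000
step 2 [1y] bond c/2=13/400: DF=(3253/3125 − 13/400·(0.991000))/(1+13/400) = 977/1000 ≈ 0.977000
step 3 [1.5y] swap r/2=279/29401: DF=(1 − 279/29401·(0.991000+0.977000))/(1+279/29401) = 9721/10000 ≈ 0.972100
step 4 [2y] zero: DF = P = 9511/10000 ≈ 0.951100

1 1/2 991/1000
2 1 977/1000
3 3/2 9721/10000
4 2 9511/10000
s(2y) = (1/(9511/10000) − 1)/(2) = 489/19022 ≈ 2.5707%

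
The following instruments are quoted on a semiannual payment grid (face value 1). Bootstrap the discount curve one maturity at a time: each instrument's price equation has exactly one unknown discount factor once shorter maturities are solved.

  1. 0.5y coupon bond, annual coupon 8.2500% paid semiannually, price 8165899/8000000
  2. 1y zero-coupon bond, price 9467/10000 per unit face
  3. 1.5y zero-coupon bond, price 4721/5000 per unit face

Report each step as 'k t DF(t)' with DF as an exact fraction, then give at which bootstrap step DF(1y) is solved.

1 1/2 9803/10000
2 1 9467/10000
3 3/2 4721/5000
DF(1y) is solved at step 2

step 1 [0.5y] bond c/2=33/800: DF=(8165899/8000000 − 33/800·(0))/(1+33/800) = 9803/10000 ≈ 0.980300
step 2 [1y] zero: DF = P = 9467/10000 ≈ 0.946700
step 3 [1.5y] zero: DF = P = 4721/5000 ≈ 0.944200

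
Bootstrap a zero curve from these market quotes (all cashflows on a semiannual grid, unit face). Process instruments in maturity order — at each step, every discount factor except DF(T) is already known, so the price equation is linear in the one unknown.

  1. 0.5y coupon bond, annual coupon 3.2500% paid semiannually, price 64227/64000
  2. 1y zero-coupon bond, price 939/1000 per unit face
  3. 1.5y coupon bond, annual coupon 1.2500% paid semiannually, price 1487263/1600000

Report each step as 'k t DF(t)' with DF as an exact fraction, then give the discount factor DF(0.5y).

1 1/2 79/80
2 1 939/1000
3 3/2 4559/5000
DF(0.5y) = 79/80 ≈ 0.987500

step 1 [0.5y] bond c/2=13/800: DF=(64227/64000 − 13/800·(0))/(1+13/800) = 79/80 ≈ 0.987500
step 2 [1y] zero: DF = P = 939/1000 ≈ 0.939000
step 3 [1.5y] bond c/2=1/160: DF=(1487263/1600000 − 1/160·(0.987500+0.939000))/(1+1/160) = 4559/5000 ≈ 0.911800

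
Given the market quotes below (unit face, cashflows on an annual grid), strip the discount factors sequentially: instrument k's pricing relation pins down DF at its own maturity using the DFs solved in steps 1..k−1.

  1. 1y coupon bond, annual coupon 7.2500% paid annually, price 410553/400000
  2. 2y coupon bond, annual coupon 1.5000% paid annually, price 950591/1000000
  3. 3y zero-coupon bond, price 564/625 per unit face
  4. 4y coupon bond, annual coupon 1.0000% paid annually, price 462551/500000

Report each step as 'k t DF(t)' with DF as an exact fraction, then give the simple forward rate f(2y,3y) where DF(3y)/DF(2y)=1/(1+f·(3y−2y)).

step 1 [1y] bond c/1=29/400: DF=(410553/400000 − 29/400·(0))/(1+29/400) = 957/1000 ≈ 0.957000
step 2 [2y] bond c/1=3/200: DF=(950591/1000000 − 3/200·(0.957000))/(1+3/200) = 1153/1250 ≈ 0.922400
step 3 [3y] zero: DF = P = 564/625 ≈ 0.902400
step 4 [4y] bond c/1=1/100: DF=(462551/500000 − 1/100·(0.957000+0.922400+0.902400))/(1+1/100) = 2221/2500 ≈ 0.888400

1 1 957/1000
2 2 1153/1250
3 3 564/625
4 4 2221/2500
f(2y,3y) = ((1153/1250)/(564/625) − 1)/(1) = 25/1128 ≈ 2.2163%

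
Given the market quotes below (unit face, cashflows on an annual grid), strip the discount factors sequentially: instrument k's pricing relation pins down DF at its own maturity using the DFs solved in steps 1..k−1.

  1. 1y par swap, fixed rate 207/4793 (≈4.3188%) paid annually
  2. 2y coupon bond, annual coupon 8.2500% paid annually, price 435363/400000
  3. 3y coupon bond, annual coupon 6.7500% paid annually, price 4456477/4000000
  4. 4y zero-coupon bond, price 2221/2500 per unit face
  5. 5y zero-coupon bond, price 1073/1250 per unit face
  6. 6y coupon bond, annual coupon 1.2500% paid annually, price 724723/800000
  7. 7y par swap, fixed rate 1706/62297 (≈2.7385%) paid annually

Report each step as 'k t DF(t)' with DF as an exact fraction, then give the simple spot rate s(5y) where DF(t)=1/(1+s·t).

1 1 4793/5000
2 2 2331/2500
3 3 9241/10000
4 4 2221/2500
5 5 1073/1250
6 6 524/625
7 7 4147/5000
s(5y) = (1/(1073/1250) − 1)/(5) = 177/5365 ≈ 3.2992%

step 1 [1y] swap r/1=207/4793: DF=(1 − 207/4793·(0))/(1+207/4793) = 4793/5000 ≈ 0.958600
step 2 [2y] bond c/1=33/400: DF=(435363/400000 − 33/400·(0.958600))/(1+33/400) = 2331/2500 ≈ 0.932400
step 3 [3y] bond c/1=27/400: DF=(4456477/4000000 − 27/400·(0.958600+0.932400))/(1+27/400) = 9241/10000 ≈ 0.924100
step 4 [4y] zero: DF = P = 2221/2500 ≈ 0.888400
step 5 [5y] zero: DF = P = 1073/1250 ≈ 0.858400
step 6 [6y] bond c/1=1/80: DF=(724723/800000 − 1/80·(0.958600+0.932400+0.924100+0.888400+0.858400))/(1+1/80) = 524/625 ≈ 0.838400
step 7 [7y] swap r/1=1706/62297: DF=(1 − 1706/62297·(0.958600+0.932400+0.924100+0.888400+0.858400+0.838400))/(1+1706/62297) = 4147/5000 ≈ 0.829400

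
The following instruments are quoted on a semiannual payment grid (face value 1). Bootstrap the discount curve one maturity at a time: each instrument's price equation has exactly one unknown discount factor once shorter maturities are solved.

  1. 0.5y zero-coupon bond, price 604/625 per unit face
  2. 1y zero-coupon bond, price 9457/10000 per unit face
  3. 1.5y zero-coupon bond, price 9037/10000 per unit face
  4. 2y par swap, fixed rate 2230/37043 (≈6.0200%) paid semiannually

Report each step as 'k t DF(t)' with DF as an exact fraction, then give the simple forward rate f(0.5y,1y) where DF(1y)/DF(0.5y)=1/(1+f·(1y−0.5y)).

1 1/2 604/625
2 1 9457/10000
3 3/2 9037/10000
4 2 1777/2000
f(0.5y,1y) = ((604/625)/(9457/10000) − 1)/(1/2) = 414/9457 ≈ 4.3777%

step 1 [0.5y] zero: DF = P = 604/625 ≈ 0.966400
step 2 [1y] zero: DF = P = 9457/10000 ≈ 0.945700
step 3 [1.5y] zero: DF = P = 9037/10000 ≈ 0.903700
step 4 [2y] swap r/2=1115/37043: DF=(1 − 1115/37043·(0.966400+0.945700+0.903700))/(1+1115/37043) = 1777/2000 ≈ 0.888500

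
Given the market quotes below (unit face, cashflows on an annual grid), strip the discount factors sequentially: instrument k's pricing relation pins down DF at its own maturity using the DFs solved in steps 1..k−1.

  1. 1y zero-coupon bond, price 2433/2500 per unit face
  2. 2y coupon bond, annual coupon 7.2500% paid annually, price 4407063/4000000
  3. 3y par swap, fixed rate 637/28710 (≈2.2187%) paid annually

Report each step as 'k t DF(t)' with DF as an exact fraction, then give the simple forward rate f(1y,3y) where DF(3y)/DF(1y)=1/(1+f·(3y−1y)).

step 1 [1y] zero: DF = P = 2433/2500 ≈ 0.973200
step 2 [2y] bond c/1=29/400: DF=(4407063/4000000 − 29/400·(0.973200))/(1+29/400) = 1923/2000 ≈ 0.961500
step 3 [3y] swap r/1=637/28710: DF=(1 − 637/28710·(0.973200+0.961500))/(1+637/28710) = 9363/10000 ≈ 0.936300

1 1 2433/2500
2 2 1923/2000
3 3 9363/10000
f(1y,3y) = ((2433/2500)/(9363/10000) − 1)/(2) = 123/6242 ≈ 1.9705%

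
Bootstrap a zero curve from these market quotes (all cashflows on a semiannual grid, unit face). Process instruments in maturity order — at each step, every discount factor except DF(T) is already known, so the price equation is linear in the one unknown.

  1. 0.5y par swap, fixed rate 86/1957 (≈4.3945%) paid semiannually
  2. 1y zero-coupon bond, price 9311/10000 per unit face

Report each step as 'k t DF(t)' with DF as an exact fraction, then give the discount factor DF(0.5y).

step 1 [0.5y] swap r/2=43/1957: DF=(1 − 43/1957·(0))/(1+43/1957) = 1957/2000 ≈ 0.978500
step 2 [1y] zero: DF = P = 9311/10000 ≈ 0.931100

1 1/2 1957/2000
2 1 9311/10000
DF(0.5y) = 1957/2000 ≈ 0.978500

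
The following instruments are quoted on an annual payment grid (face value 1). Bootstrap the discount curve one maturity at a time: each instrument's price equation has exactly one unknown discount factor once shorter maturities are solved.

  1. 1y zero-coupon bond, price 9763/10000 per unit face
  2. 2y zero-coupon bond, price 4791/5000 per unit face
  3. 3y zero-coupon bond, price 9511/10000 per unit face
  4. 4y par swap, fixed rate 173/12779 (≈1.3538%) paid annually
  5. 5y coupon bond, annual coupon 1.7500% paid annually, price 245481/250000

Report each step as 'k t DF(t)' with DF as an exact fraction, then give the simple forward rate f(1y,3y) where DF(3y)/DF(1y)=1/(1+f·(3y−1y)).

step 1 [1y] zero: DF = P = 9763/10000 ≈ 0.976300
step 2 [2y] zero: DF = P = 4791/5000 ≈ 0.958200
step 3 [3y] zero: DF = P = 9511/10000 ≈ 0.951100
step 4 [4y] swap r/1=173/12779: DF=(1 − 173/12779·(0.976300+0.958200+0.951100))/(1+173/12779) = 9481/10000 ≈ 0.948100
step 5 [5y] bond c/1=7/400: DF=(245481/250000 − 7/400·(0.976300+0.958200+0.951100+0.948100))/(1+7/400) = 8991/10000 ≈ 0.899100

1 1 9763/10000
2 2 4791/5000
3 3 9511/10000
4 4 9481/10000
5 5 8991/10000
f(1y,3y) = ((9763/10000)/(9511/10000) − 1)/(2) = 126/9511 ≈ 1.3248%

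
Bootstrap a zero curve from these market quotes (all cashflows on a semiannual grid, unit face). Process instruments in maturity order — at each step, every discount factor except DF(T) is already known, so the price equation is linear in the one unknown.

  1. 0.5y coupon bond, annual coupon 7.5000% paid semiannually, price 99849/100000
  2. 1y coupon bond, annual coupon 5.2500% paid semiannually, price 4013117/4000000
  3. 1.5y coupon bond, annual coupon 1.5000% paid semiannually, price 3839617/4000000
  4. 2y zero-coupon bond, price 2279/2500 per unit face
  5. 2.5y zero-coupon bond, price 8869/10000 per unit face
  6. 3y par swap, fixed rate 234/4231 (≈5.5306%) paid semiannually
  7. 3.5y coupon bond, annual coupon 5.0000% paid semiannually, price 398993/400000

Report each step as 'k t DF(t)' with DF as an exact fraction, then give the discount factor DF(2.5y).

step 1 [0.5y] bond c/2=3/80: DF=(99849/100000 − 3/80·(0))/(1+3/80) = 1203/1250 ≈ 0.962400
step 2 [1y] bond c/2=21/800: DF=(4013117/4000000 − 21/800·(0.962400))/(1+21/800) = 953/1000 ≈ 0.953000
step 3 [1.5y] bond c/2=3/400: DF=(3839617/4000000 − 3/400·(0.962400+0.953000))/(1+3/400) = 1877/2000 ≈ 0.938500
step 4 [2y] zero: DF = P = 2279/2500 ≈ 0.911600
step 5 [2.5y] zero: DF = P = 8869/10000 ≈ 0.886900
step 6 [3y] swap r/2=117/4231: DF=(1 − 117/4231·(0.962400+0.953000+0.938500+0.911600+0.886900))/(1+117/4231) = 8479/10000 ≈ 0.847900
step 7 [3.5y] bond c/2=1/40: DF=(398993/400000 − 1/40·(0.962400+0.953000+0.938500+0.911600+0.886900+0.847900))/(1+1/40) = 839/1000 ≈ 0.839000

1 1/2 1203/1250
2 1 953/1000
3 3/2 1877/2000
4 2 2279/2500
5 5/2 8869/10000
6 3 8479/10000
7 7/2 839/1000
DF(2.5y) = 8869/10000 ≈ 0.886900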